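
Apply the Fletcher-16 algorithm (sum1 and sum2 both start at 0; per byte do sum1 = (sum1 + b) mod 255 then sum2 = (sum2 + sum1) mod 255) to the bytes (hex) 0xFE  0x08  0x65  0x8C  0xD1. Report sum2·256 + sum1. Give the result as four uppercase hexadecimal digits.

Running sums (mod 255):
  after byte 0 (0xFE): sum1=254, sum2=254
  after byte 1 (0x08): sum1=7, sum2=6
  after byte 2 (0x65): sum1=108, sum2=114
  after byte 3 (0x8C): sum1=248, sum2=107
  after byte 4 (0xD1): sum1=202, sum2=54
Checksum = sum2·256 + sum1 = 54·256 + 202 = 14026 = 0x36CA.

36CA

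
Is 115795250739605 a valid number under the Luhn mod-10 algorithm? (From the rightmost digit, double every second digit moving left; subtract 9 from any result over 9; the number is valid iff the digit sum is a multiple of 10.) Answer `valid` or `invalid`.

invalid

From the right, keep odd positions and double even positions (subtract 9 from any doubled value over 9):
  doubled (positions 2,4,...): 0 9 5 1 1 5 2 → sum 23
  kept (positions 1,3,...): 5 6 3 0 2 9 5 1 → sum 31
Total = 54.
54 mod 10 = 4, so the number is invalid.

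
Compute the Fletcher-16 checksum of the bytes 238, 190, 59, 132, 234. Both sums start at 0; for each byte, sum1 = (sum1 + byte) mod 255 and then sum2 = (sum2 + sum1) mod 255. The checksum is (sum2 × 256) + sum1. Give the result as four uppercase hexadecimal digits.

Running sums (mod 255):
  after byte 0 (238): sum1=238, sum2=238
  after byte 1 (190): sum1=173, sum2=156
  after byte 2 (59): sum1=232, sum2=133
  after byte 3 (132): sum1=109, sum2=242
  after byte 4 (234): sum1=88, sum2=75
Checksum = sum2·256 + sum1 = 75·256 + 88 = 19288 = 0x4B58.

4B58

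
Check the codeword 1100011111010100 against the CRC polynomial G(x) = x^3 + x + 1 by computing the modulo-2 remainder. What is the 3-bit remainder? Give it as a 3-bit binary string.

Modulo-2 division of 1100011111010100 by 1011:
  pos 0: 1100 XOR 1011 = 0111
  pos 1: 1110 XOR 1011 = 0101
  pos 2: 1011 XOR 1011 = 0000
  pos 6: 1111 XOR 1011 = 0100
  pos 7: 1000 XOR 1011 = 0011
  pos 9: 1110 XOR 1011 = 0101
  pos 10: 1011 XOR 1011 = 0000
Remainder = 000 (zero — the frame passes the CRC check).

000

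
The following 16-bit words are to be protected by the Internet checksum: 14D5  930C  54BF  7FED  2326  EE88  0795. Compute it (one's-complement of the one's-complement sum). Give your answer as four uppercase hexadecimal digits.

One's-complement addition (fold any carry out of bit 15 back into bit 0):
  0x14D5 + 0x930C = 0x0A7E1
  0xA7E1 + 0x54BF = 0x0FCA0
  0xFCA0 + 0x7FED = 0x17C8D → wrap carry → 0x7C8E
  0x7C8E + 0x2326 = 0x09FB4
  0x9FB4 + 0xEE88 = 0x18E3C → wrap carry → 0x8E3D
  0x8E3D + 0x0795 = 0x095D2
One's-complement sum = 0x95D2.
Checksum = ~0x95D2 & 0xFFFF = 0x6A2D.

6A2D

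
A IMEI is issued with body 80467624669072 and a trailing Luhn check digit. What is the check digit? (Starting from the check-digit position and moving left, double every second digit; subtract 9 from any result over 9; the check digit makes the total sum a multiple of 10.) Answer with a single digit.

Partial digits right→left: 2 7 0 9 6 6 4 2 6 7 6 4 0 8
Double every second digit counting from the check-digit position (so the 1st, 3rd, 5th, ... of the partial from the right).
  doubled (with −9 where >9): 4 0 3 8 3 3 0 → sum 21
  kept as-is: 7 9 6 2 7 4 8 → sum 43
Total = 21 + 43 = 64.
Check digit = (10 − (64 mod 10)) mod 10 = 6.

6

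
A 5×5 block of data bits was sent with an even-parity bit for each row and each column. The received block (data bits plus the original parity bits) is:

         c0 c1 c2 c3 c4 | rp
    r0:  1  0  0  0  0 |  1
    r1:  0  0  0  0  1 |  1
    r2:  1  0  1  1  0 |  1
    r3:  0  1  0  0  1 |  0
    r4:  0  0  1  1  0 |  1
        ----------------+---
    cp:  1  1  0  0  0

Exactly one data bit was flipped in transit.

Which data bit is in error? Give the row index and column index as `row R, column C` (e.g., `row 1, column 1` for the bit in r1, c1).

row 4, column 0

Recompute each row's even parity and compare to rp:
  r0: data parity 1, sent rp 1 → ok
  r1: data parity 1, sent rp 1 → ok
  r2: data parity 1, sent rp 1 → ok
  r3: data parity 0, sent rp 0 → ok
  r4: data parity 0, sent rp 1 → mismatch
Recompute each column's even parity and compare to cp:
  c0: data parity 0, sent cp 1 → mismatch
  c1: data parity 1, sent cp 1 → ok
  c2: data parity 0, sent cp 0 → ok
  c3: data parity 0, sent cp 0 → ok
  c4: data parity 0, sent cp 0 → ok
Exactly one row (r4) and one column (c0) fail → the flipped bit is at their intersection.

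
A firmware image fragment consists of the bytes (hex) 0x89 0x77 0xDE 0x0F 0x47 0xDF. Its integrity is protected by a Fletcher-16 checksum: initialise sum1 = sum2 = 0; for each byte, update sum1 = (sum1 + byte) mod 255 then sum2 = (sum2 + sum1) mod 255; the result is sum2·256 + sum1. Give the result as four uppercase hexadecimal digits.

A516

Running sums (mod 255):
  after byte 0 (0x89): sum1=137, sum2=137
  after byte 1 (0x77): sum1=1, sum2=138
  after byte 2 (0xDE): sum1=223, sum2=106
  after byte 3 (0x0F): sum1=238, sum2=89
  after byte 4 (0x47): sum1=54, sum2=143
  after byte 5 (0xDF): sum1=22, sum2=165
Checksum = sum2·256 + sum1 = 165·256 + 22 = 42262 = 0xA516.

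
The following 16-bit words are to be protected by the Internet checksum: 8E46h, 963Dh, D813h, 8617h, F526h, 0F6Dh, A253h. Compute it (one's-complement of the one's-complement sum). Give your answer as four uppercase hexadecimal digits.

One's-complement addition (fold any carry out of bit 15 back into bit 0):
  0x8E46 + 0x963D = 0x12483 → wrap carry → 0x2484
  0x2484 + 0xD813 = 0x0FC97
  0xFC97 + 0x8617 = 0x182AE → wrap carry → 0x82AF
  0x82AF + 0xF526 = 0x177D5 → wrap carry → 0x77D6
  0x77D6 + 0x0F6D = 0x08743
  0x8743 + 0xA253 = 0x12996 → wrap carry → 0x2997
One's-complement sum = 0x2997.
Checksum = ~0x2997 & 0xFFFF = 0xD668.

D668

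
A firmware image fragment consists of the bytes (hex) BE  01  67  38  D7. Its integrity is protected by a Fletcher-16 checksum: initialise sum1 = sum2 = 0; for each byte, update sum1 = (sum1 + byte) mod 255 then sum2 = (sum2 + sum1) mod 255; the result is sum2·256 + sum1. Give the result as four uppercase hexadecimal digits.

Running sums (mod 255):
  after byte 0 (BE): sum1=190, sum2=190
  after byte 1 (01): sum1=191, sum2=126
  after byte 2 (67): sum1=39, sum2=165
  after byte 3 (38): sum1=95, sum2=5
  after byte 4 (D7): sum1=55, sum2=60
Checksum = sum2·256 + sum1 = 60·256 + 55 = 15415 = 0x3C37.

3C37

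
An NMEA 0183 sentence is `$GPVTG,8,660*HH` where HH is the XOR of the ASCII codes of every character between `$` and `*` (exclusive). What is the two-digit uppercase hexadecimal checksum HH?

5A

XOR the ASCII codes of the payload characters:
  'G' = 0x47 → acc = 0x47
  'P' = 0x50 → acc = 0x17
  'V' = 0x56 → acc = 0x41
  'T' = 0x54 → acc = 0x15
  'G' = 0x47 → acc = 0x52
  ',' = 0x2C → acc = 0x7E
  '8' = 0x38 → acc = 0x46
  ',' = 0x2C → acc = 0x6A
  '6' = 0x36 → acc = 0x5C
  '6' = 0x36 → acc = 0x6A
  '0' = 0x30 → acc = 0x5A
Checksum = 0x5A.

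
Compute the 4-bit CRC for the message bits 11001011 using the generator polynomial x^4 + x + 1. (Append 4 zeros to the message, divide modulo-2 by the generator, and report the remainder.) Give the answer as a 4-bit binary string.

Append 4 zeros: 110010110000. Divide by 10011 (XOR where the leading bit is 1):
  pos 0: 11001 XOR 10011 = 01010
  pos 1: 10100 XOR 10011 = 00111
  pos 3: 11111 XOR 10011 = 01100
  pos 4: 11000 XOR 10011 = 01011
  pos 5: 10110 XOR 10011 = 00101
  pos 7: 10100 XOR 10011 = 00111
Remainder (last 4 bits) = 0111. This is the CRC / FCS.

0111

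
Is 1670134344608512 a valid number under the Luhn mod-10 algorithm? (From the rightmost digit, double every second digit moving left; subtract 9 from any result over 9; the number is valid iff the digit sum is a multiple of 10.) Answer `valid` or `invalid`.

From the right, keep odd positions and double even positions (subtract 9 from any doubled value over 9):
  doubled (positions 2,4,...): 2 7 3 8 8 2 5 2 → sum 37
  kept (positions 1,3,...): 2 5 0 4 3 3 0 6 → sum 23
Total = 60.
60 mod 10 = 0, so the number is valid.

valid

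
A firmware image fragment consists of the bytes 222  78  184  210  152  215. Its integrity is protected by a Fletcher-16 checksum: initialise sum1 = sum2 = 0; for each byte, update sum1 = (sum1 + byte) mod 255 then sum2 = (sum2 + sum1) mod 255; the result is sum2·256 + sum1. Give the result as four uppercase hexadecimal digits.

2529

Running sums (mod 255):
  after byte 0 (222): sum1=222, sum2=222
  after byte 1 (78): sum1=45, sum2=12
  after byte 2 (184): sum1=229, sum2=241
  after byte 3 (210): sum1=184, sum2=170
  after byte 4 (152): sum1=81, sum2=251
  after byte 5 (215): sum1=41, sum2=37
Checksum = sum2·256 + sum1 = 37·256 + 41 = 9513 = 0x2529.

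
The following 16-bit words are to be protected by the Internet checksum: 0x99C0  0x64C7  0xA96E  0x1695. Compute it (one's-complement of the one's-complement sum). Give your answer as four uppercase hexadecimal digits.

4174

One's-complement addition (fold any carry out of bit 15 back into bit 0):
  0x99C0 + 0x64C7 = 0x0FE87
  0xFE87 + 0xA96E = 0x1A7F5 → wrap carry → 0xA7F6
  0xA7F6 + 0x1695 = 0x0BE8B
One's-complement sum = 0xBE8B.
Checksum = ~0xBE8B & 0xFFFF = 0x4174.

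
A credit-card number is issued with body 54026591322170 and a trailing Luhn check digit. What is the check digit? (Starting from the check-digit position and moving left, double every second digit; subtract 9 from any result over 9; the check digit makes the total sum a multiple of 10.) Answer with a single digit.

7

Partial digits right→left: 0 7 1 2 2 3 1 9 5 6 2 0 4 5
Double every second digit counting from the check-digit position (so the 1st, 3rd, 5th, ... of the partial from the right).
  doubled (with −9 where >9): 0 2 4 2 1 4 8 → sum 21
  kept as-is: 7 2 3 9 6 0 5 → sum 32
Total = 21 + 32 = 53.
Check digit = (10 − (53 mod 10)) mod 10 = 7.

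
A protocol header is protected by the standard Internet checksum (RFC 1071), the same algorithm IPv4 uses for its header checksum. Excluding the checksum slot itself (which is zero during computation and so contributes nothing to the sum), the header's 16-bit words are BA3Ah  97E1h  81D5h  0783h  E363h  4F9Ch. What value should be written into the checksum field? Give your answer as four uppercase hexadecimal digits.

One's-complement addition (fold any carry out of bit 15 back into bit 0):
  0xBA3A + 0x97E1 = 0x1521B → wrap carry → 0x521C
  0x521C + 0x81D5 = 0x0D3F1
  0xD3F1 + 0x0783 = 0x0DB74
  0xDB74 + 0xE363 = 0x1BED7 → wrap carry → 0xBED8
  0xBED8 + 0x4F9C = 0x10E74 → wrap carry → 0x0E75
One's-complement sum = 0x0E75.
Checksum = ~0x0E75 & 0xFFFF = 0xF18A.

F18A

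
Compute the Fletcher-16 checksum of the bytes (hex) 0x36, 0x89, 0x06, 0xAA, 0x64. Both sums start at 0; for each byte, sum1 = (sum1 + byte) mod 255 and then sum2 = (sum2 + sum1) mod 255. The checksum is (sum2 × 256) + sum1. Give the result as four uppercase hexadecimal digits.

Running sums (mod 255):
  after byte 0 (0x36): sum1=54, sum2=54
  after byte 1 (0x89): sum1=191, sum2=245
  after byte 2 (0x06): sum1=197, sum2=187
  after byte 3 (0xAA): sum1=112, sum2=44
  after byte 4 (0x64): sum1=212, sum2=1
Checksum = sum2·256 + sum1 = 1·256 + 212 = 468 = 0x01D4.

01D4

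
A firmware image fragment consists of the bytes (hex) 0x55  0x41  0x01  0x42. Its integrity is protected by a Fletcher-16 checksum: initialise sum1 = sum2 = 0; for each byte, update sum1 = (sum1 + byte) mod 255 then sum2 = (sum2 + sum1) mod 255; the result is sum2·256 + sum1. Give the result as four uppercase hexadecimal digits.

5DD9

Running sums (mod 255):
  after byte 0 (0x55): sum1=85, sum2=85
  after byte 1 (0x41): sum1=150, sum2=235
  after byte 2 (0x01): sum1=151, sum2=131
  after byte 3 (0x42): sum1=217, sum2=93
Checksum = sum2·256 + sum1 = 93·256 + 217 = 24025 = 0x5DD9.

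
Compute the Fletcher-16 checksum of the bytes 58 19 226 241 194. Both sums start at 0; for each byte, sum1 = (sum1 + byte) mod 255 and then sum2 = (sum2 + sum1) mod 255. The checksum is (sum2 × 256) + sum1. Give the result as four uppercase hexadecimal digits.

Running sums (mod 255):
  after byte 0 (58): sum1=58, sum2=58
  after byte 1 (19): sum1=77, sum2=135
  after byte 2 (226): sum1=48, sum2=183
  after byte 3 (241): sum1=34, sum2=217
  after byte 4 (194): sum1=228, sum2=190
Checksum = sum2·256 + sum1 = 190·256 + 228 = 48868 = 0xBEE4.

BEE4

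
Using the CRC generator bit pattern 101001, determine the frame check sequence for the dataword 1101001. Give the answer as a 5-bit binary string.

Append 5 zeros: 110100100000. Divide by 101001 (XOR where the leading bit is 1):
  pos 0: 110100 XOR 101001 = 011101
  pos 1: 111011 XOR 101001 = 010010
  pos 2: 100100 XOR 101001 = 001101
  pos 4: 110100 XOR 101001 = 011101
  pos 5: 111010 XOR 101001 = 010011
  pos 6: 100110 XOR 101001 = 001111
Remainder (last 5 bits) = 01111. This is the CRC / FCS.

01111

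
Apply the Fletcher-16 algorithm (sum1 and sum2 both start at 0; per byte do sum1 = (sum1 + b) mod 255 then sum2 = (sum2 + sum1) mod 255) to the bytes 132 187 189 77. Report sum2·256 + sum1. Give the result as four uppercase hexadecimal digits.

0E4B

Running sums (mod 255):
  after byte 0 (132): sum1=132, sum2=132
  after byte 1 (187): sum1=64, sum2=196
  after byte 2 (189): sum1=253, sum2=194
  after byte 3 (77): sum1=75, sum2=14
Checksum = sum2·256 + sum1 = 14·256 + 75 = 3659 = 0x0E4B.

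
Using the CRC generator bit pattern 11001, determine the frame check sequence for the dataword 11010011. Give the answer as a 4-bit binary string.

1011

Append 4 zeros: 110100110000. Divide by 11001 (XOR where the leading bit is 1):
  pos 0: 11010 XOR 11001 = 00011
  pos 3: 11011 XOR 11001 = 00010
  pos 6: 10000 XOR 11001 = 01001
  pos 7: 10010 XOR 11001 = 01011
Remainder (last 4 bits) = 1011. This is the CRC / FCS.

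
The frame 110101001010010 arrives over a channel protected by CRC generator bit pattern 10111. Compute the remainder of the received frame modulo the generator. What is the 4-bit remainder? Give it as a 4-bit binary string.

0111

Modulo-2 division of 110101001010010 by 10111:
  pos 0: 11010 XOR 10111 = 01101
  pos 1: 11011 XOR 10111 = 01100
  pos 2: 11000 XOR 10111 = 01111
  pos 3: 11110 XOR 10111 = 01001
  pos 4: 10011 XOR 10111 = 00100
  pos 6: 10001 XOR 10111 = 00110
  pos 8: 11000 XOR 10111 = 01111
  pos 9: 11111 XOR 10111 = 01000
  pos 10: 10000 XOR 10111 = 00111
Remainder = 0111 (nonzero — an error is detected).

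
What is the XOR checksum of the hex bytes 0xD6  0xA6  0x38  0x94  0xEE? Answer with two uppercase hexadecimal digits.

XOR the bytes together:
  start with 0xD6
  0xD6 ⊕ 0xA6 = 0x70
  0x70 ⊕ 0x38 = 0x48
  0x48 ⊕ 0x94 = 0xDC
  0xDC ⊕ 0xEE = 0x32

32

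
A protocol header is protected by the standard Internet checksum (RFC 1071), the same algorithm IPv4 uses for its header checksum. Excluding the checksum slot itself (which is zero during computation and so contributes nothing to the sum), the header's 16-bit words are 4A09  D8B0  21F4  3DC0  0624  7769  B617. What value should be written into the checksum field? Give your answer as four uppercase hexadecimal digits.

49EC

One's-complement addition (fold any carry out of bit 15 back into bit 0):
  0x4A09 + 0xD8B0 = 0x122B9 → wrap carry → 0x22BA
  0x22BA + 0x21F4 = 0x044AE
  0x44AE + 0x3DC0 = 0x0826E
  0x826E + 0x0624 = 0x08892
  0x8892 + 0x7769 = 0x0FFFB
  0xFFFB + 0xB617 = 0x1B612 → wrap carry → 0xB613
One's-complement sum = 0xB613.
Checksum = ~0xB613 & 0xFFFF = 0x49EC.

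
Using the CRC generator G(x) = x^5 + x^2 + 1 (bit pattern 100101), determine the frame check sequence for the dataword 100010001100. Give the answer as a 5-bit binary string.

Append 5 zeros: 10001000110000000. Divide by 100101 (XOR where the leading bit is 1):
  pos 0: 100010 XOR 100101 = 000111
  pos 3: 111001 XOR 100101 = 011100
  pos 4: 111001 XOR 100101 = 011100
  pos 5: 111000 XOR 100101 = 011101
  pos 6: 111010 XOR 100101 = 011111
  pos 7: 111110 XOR 100101 = 011011
  pos 8: 110110 XOR 100101 = 010011
  pos 9: 100110 XOR 100101 = 000011
Remainder (last 5 bits) = 01100. This is the CRC / FCS.

01100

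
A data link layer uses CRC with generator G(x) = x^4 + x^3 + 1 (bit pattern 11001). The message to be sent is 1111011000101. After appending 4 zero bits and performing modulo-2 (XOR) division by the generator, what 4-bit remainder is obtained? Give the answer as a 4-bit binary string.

1000

Append 4 zeros: 11110110001010000. Divide by 11001 (XOR where the leading bit is 1):
  pos 0: 11110 XOR 11001 = 00111
  pos 2: 11111 XOR 11001 = 00110
  pos 4: 11000 XOR 11001 = 00001
  pos 8: 10101 XOR 11001 = 01100
  pos 9: 11000 XOR 11001 = 00001
Remainder (last 4 bits) = 1000. This is the CRC / FCS.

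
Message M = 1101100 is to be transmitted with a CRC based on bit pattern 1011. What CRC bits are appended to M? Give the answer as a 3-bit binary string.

100

Append 3 zeros: 1101100000. Divide by 1011 (XOR where the leading bit is 1):
  pos 0: 1101 XOR 1011 = 0110
  pos 1: 1101 XOR 1011 = 0110
  pos 2: 1100 XOR 1011 = 0111
  pos 3: 1110 XOR 1011 = 0101
  pos 4: 1010 XOR 1011 = 0001
Remainder (last 3 bits) = 100. This is the CRC / FCS.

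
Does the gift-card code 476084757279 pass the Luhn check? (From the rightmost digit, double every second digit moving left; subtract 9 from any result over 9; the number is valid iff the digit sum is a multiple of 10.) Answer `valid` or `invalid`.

From the right, keep odd positions and double even positions (subtract 9 from any doubled value over 9):
  doubled (positions 2,4,...): 5 5 5 7 3 8 → sum 33
  kept (positions 1,3,...): 9 2 5 4 0 7 → sum 27
Total = 60.
60 mod 10 = 0, so the number is valid.

valid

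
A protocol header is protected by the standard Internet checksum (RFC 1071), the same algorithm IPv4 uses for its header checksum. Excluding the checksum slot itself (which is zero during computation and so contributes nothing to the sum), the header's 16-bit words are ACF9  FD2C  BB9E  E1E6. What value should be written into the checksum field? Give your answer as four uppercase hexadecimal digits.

One's-complement addition (fold any carry out of bit 15 back into bit 0):
  0xACF9 + 0xFD2C = 0x1AA25 → wrap carry → 0xAA26
  0xAA26 + 0xBB9E = 0x165C4 → wrap carry → 0x65C5
  0x65C5 + 0xE1E6 = 0x147AB → wrap carry → 0x47AC
One's-complement sum = 0x47AC.
Checksum = ~0x47AC & 0xFFFF = 0xB853.

B853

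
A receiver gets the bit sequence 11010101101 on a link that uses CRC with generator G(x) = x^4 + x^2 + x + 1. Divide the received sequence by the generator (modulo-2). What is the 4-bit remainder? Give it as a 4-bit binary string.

1110

Modulo-2 division of 11010101101 by 10111:
  pos 0: 11010 XOR 10111 = 01101
  pos 1: 11011 XOR 10111 = 01100
  pos 2: 11000 XOR 10111 = 01111
  pos 3: 11111 XOR 10111 = 01000
  pos 4: 10001 XOR 10111 = 00110
  pos 6: 11001 XOR 10111 = 01110
Remainder = 1110 (nonzero — an error is detected).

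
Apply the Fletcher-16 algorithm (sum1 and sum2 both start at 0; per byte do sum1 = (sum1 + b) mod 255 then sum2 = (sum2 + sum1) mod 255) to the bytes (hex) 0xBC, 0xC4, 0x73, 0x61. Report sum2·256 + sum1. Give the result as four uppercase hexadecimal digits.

Running sums (mod 255):
  after byte 0 (0xBC): sum1=188, sum2=188
  after byte 1 (0xC4): sum1=129, sum2=62
  after byte 2 (0x73): sum1=244, sum2=51
  after byte 3 (0x61): sum1=86, sum2=137
Checksum = sum2·256 + sum1 = 137·256 + 86 = 35158 = 0x8956.

8956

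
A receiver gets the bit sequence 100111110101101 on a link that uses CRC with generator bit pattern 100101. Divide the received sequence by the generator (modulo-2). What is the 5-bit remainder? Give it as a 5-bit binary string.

00000

Modulo-2 division of 100111110101101 by 100101:
  pos 0: 100111 XOR 100101 = 000010
  pos 4: 101101 XOR 100101 = 001000
  pos 6: 100001 XOR 100101 = 000100
  pos 9: 100101 XOR 100101 = 000000
Remainder = 00000 (zero — the frame passes the CRC check).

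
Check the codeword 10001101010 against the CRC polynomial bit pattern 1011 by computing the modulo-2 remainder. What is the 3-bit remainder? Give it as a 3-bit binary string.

Modulo-2 division of 10001101010 by 1011:
  pos 0: 1000 XOR 1011 = 0011
  pos 2: 1111 XOR 1011 = 0100
  pos 3: 1000 XOR 1011 = 0011
  pos 5: 1110 XOR 1011 = 0101
  pos 6: 1011 XOR 1011 = 0000
Remainder = 000 (zero — the frame passes the CRC check).

000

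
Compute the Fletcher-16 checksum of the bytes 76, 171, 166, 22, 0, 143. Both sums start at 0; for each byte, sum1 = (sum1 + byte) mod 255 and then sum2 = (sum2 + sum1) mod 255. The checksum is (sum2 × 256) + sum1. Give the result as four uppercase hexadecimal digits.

9044

Running sums (mod 255):
  after byte 0 (76): sum1=76, sum2=76
  after byte 1 (171): sum1=247, sum2=68
  after byte 2 (166): sum1=158, sum2=226
  after byte 3 (22): sum1=180, sum2=151
  after byte 4 (0): sum1=180, sum2=76
  after byte 5 (143): sum1=68, sum2=144
Checksum = sum2·256 + sum1 = 144·256 + 68 = 36932 = 0x9044.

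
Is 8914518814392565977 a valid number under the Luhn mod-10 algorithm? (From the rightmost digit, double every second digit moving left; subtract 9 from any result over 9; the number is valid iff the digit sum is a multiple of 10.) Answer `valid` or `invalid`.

valid

From the right, keep odd positions and double even positions (subtract 9 from any doubled value over 9):
  doubled (positions 2,4,...): 5 1 1 9 8 7 2 8 9 → sum 50
  kept (positions 1,3,...): 7 9 6 2 3 1 8 5 1 8 → sum 50
Total = 100.
100 mod 10 = 0, so the number is valid.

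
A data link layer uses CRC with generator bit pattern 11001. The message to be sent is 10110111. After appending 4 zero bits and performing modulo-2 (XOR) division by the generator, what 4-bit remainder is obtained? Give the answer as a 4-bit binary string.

1011

Append 4 zeros: 101101110000. Divide by 11001 (XOR where the leading bit is 1):
  pos 0: 10110 XOR 11001 = 01111
  pos 1: 11111 XOR 11001 = 00110
  pos 3: 11011 XOR 11001 = 00010
  pos 6: 10000 XOR 11001 = 01001
  pos 7: 10010 XOR 11001 = 01011
Remainder (last 4 bits) = 1011. This is the CRC / FCS.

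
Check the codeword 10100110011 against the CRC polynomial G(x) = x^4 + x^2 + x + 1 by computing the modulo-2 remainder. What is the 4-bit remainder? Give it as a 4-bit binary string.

Modulo-2 division of 10100110011 by 10111:
  pos 0: 10100 XOR 10111 = 00011
  pos 3: 11110 XOR 10111 = 01001
  pos 4: 10010 XOR 10111 = 00101
  pos 6: 10111 XOR 10111 = 00000
Remainder = 0000 (zero — the frame passes the CRC check).

0000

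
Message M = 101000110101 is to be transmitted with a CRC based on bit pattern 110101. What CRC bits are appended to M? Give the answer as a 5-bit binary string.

Append 5 zeros: 10100011010100000. Divide by 110101 (XOR where the leading bit is 1):
  pos 0: 101000 XOR 110101 = 011101
  pos 1: 111011 XOR 110101 = 001110
  pos 3: 111010 XOR 110101 = 001111
  pos 5: 111110 XOR 110101 = 001011
  pos 7: 101110 XOR 110101 = 011011
  pos 8: 110110 XOR 110101 = 000011
Remainder (last 5 bits) = 11000. This is the CRC / FCS.

11000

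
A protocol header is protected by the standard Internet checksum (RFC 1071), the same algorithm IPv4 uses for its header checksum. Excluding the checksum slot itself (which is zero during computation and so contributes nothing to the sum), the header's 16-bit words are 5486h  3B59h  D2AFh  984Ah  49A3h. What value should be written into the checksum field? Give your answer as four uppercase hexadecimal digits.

BB82

One's-complement addition (fold any carry out of bit 15 back into bit 0):
  0x5486 + 0x3B59 = 0x08FDF
  0x8FDF + 0xD2AF = 0x1628E → wrap carry → 0x628F
  0x628F + 0x984A = 0x0FAD9
  0xFAD9 + 0x49A3 = 0x1447C → wrap carry → 0x447D
One's-complement sum = 0x447D.
Checksum = ~0x447D & 0xFFFF = 0xBB82.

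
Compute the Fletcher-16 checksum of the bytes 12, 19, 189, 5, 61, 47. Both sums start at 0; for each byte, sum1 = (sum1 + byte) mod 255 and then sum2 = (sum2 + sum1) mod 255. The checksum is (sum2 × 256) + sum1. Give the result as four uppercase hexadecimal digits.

574E

Running sums (mod 255):
  after byte 0 (12): sum1=12, sum2=12
  after byte 1 (19): sum1=31, sum2=43
  after byte 2 (189): sum1=220, sum2=8
  after byte 3 (5): sum1=225, sum2=233
  after byte 4 (61): sum1=31, sum2=9
  after byte 5 (47): sum1=78, sum2=87
Checksum = sum2·256 + sum1 = 87·256 + 78 = 22350 = 0x574E.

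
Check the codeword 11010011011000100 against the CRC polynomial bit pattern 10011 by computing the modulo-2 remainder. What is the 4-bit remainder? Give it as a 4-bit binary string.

0000

Modulo-2 division of 11010011011000100 by 10011:
  pos 0: 11010 XOR 10011 = 01001
  pos 1: 10010 XOR 10011 = 00001
  pos 5: 11101 XOR 10011 = 01110
  pos 6: 11101 XOR 10011 = 01110
  pos 7: 11100 XOR 10011 = 01111
  pos 8: 11110 XOR 10011 = 01101
  pos 9: 11010 XOR 10011 = 01001
  pos 10: 10011 XOR 10011 = 00000
Remainder = 0000 (zero — the frame passes the CRC check).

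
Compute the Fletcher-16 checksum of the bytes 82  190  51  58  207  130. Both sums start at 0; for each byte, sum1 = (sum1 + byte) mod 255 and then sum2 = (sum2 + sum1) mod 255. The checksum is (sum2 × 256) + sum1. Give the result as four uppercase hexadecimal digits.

Running sums (mod 255):
  after byte 0 (82): sum1=82, sum2=82
  after byte 1 (190): sum1=17, sum2=99
  after byte 2 (51): sum1=68, sum2=167
  after byte 3 (58): sum1=126, sum2=38
  after byte 4 (207): sum1=78, sum2=116
  after byte 5 (130): sum1=208, sum2=69
Checksum = sum2·256 + sum1 = 69·256 + 208 = 17872 = 0x45D0.

45D0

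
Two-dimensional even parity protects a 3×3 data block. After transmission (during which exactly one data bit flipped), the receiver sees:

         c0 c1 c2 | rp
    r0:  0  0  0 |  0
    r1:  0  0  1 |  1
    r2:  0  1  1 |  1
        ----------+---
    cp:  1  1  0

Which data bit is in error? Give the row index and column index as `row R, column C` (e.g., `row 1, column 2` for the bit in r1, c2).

row 2, column 0

Recompute each row's even parity and compare to rp:
  r0: data parity 0, sent rp 0 → ok
  r1: data parity 1, sent rp 1 → ok
  r2: data parity 0, sent rp 1 → mismatch
Recompute each column's even parity and compare to cp:
  c0: data parity 0, sent cp 1 → mismatch
  c1: data parity 1, sent cp 1 → ok
  c2: data parity 0, sent cp 0 → ok
Exactly one row (r2) and one column (c0) fail → the flipped bit is at their intersection.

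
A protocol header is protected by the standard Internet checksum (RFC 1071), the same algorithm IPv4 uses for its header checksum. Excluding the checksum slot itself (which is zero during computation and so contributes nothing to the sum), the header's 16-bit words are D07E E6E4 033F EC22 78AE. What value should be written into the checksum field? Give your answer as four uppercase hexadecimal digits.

E08B

One's-complement addition (fold any carry out of bit 15 back into bit 0):
  0xD07E + 0xE6E4 = 0x1B762 → wrap carry → 0xB763
  0xB763 + 0x033F = 0x0BAA2
  0xBAA2 + 0xEC22 = 0x1A6C4 → wrap carry → 0xA6C5
  0xA6C5 + 0x78AE = 0x11F73 → wrap carry → 0x1F74
One's-complement sum = 0x1F74.
Checksum = ~0x1F74 & 0xFFFF = 0xE08B.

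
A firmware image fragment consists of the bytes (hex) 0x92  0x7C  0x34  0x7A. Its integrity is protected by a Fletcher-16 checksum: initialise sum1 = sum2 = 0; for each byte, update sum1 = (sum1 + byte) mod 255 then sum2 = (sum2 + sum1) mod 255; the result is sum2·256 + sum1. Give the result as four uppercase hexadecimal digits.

A2BD

Running sums (mod 255):
  after byte 0 (0x92): sum1=146, sum2=146
  after byte 1 (0x7C): sum1=15, sum2=161
  after byte 2 (0x34): sum1=67, sum2=228
  after byte 3 (0x7A): sum1=189, sum2=162
Checksum = sum2·256 + sum1 = 162·256 + 189 = 41661 = 0xA2BD.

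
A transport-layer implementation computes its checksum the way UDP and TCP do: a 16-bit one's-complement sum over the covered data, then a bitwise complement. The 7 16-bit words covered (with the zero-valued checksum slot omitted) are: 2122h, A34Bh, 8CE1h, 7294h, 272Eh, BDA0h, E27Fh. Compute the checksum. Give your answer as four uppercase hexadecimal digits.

74CD

One's-complement addition (fold any carry out of bit 15 back into bit 0):
  0x2122 + 0xA34B = 0x0C46D
  0xC46D + 0x8CE1 = 0x1514E → wrap carry → 0x514F
  0x514F + 0x7294 = 0x0C3E3
  0xC3E3 + 0x272E = 0x0EB11
  0xEB11 + 0xBDA0 = 0x1A8B1 → wrap carry → 0xA8B2
  0xA8B2 + 0xE27F = 0x18B31 → wrap carry → 0x8B32
One's-complement sum = 0x8B32.
Checksum = ~0x8B32 & 0xFFFF = 0x74CD.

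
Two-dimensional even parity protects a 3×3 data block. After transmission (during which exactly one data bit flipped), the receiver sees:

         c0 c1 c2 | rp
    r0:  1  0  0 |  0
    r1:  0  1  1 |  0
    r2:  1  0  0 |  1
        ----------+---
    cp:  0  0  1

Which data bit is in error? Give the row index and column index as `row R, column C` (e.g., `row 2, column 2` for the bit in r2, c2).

Recompute each row's even parity and compare to rp:
  r0: data parity 1, sent rp 0 → mismatch
  r1: data parity 0, sent rp 0 → ok
  r2: data parity 1, sent rp 1 → ok
Recompute each column's even parity and compare to cp:
  c0: data parity 0, sent cp 0 → ok
  c1: data parity 1, sent cp 0 → mismatch
  c2: data parity 1, sent cp 1 → ok
Exactly one row (r0) and one column (c1) fail → the flipped bit is at their intersection.

row 0, column 1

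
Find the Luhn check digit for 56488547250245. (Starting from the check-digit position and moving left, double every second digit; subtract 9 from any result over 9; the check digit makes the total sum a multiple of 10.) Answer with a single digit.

1

Partial digits right→left: 5 4 2 0 5 2 7 4 5 8 8 4 6 5
Double every second digit counting from the check-digit position (so the 1st, 3rd, 5th, ... of the partial from the right).
  doubled (with −9 where >9): 1 4 1 5 1 7 3 → sum 22
  kept as-is: 4 0 2 4 8 4 5 → sum 27
Total = 22 + 27 = 49.
Check digit = (10 − (49 mod 10)) mod 10 = 1.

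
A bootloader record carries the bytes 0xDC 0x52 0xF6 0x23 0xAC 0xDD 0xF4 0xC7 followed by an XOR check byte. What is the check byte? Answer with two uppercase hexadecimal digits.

XOR the bytes together:
  start with 0xDC
  0xDC ⊕ 0x52 = 0x8E
  0x8E ⊕ 0xF6 = 0x78
  0x78 ⊕ 0x23 = 0x5B
  0x5B ⊕ 0xAC = 0xF7
  0xF7 ⊕ 0xDD = 0x2A
  0x2A ⊕ 0xF4 = 0xDE
  0xDE ⊕ 0xC7 = 0x19

19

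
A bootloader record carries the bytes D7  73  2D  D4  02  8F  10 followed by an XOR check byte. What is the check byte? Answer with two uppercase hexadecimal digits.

XOR the bytes together:
  start with 0xD7
  0xD7 ⊕ 0x73 = 0xA4
  0xA4 ⊕ 0x2D = 0x89
  0x89 ⊕ 0xD4 = 0x5D
  0x5D ⊕ 0x02 = 0x5F
  0x5F ⊕ 0x8F = 0xD0
  0xD0 ⊕ 0x10 = 0xC0

C0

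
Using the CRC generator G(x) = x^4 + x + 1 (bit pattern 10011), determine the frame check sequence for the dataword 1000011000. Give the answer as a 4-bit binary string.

Append 4 zeros: 10000110000000. Divide by 10011 (XOR where the leading bit is 1):
  pos 0: 10000 XOR 10011 = 00011
  pos 3: 11110 XOR 10011 = 01101
  pos 4: 11010 XOR 10011 = 01001
  pos 5: 10010 XOR 10011 = 00001
  pos 9: 10000 XOR 10011 = 00011
Remainder (last 4 bits) = 0011. This is the CRC / FCS.

0011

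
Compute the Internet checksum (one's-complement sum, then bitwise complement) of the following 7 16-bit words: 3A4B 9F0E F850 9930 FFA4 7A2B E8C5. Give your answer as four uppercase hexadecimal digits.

328E

One's-complement addition (fold any carry out of bit 15 back into bit 0):
  0x3A4B + 0x9F0E = 0x0D959
  0xD959 + 0xF850 = 0x1D1A9 → wrap carry → 0xD1AA
  0xD1AA + 0x9930 = 0x16ADA → wrap carry → 0x6ADB
  0x6ADB + 0xFFA4 = 0x16A7F → wrap carry → 0x6A80
  0x6A80 + 0x7A2B = 0x0E4AB
  0xE4AB + 0xE8C5 = 0x1CD70 → wrap carry → 0xCD71
One's-complement sum = 0xCD71.
Checksum = ~0xCD71 & 0xFFFF = 0x328E.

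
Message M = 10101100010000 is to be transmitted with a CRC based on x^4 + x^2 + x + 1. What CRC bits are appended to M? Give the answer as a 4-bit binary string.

1101

Append 4 zeros: 101011000100000000. Divide by 10111 (XOR where the leading bit is 1):
  pos 0: 10101 XOR 10111 = 00010
  pos 3: 10100 XOR 10111 = 00011
  pos 6: 11010 XOR 10111 = 01101
  pos 7: 11010 XOR 10111 = 01101
  pos 8: 11010 XOR 10111 = 01101
  pos 9: 11010 XOR 10111 = 01101
  pos 10: 11010 XOR 10111 = 01101
  pos 11: 11010 XOR 10111 = 01101
  pos 12: 11010 XOR 10111 = 01101
  pos 13: 11010 XOR 10111 = 01101
Remainder (last 4 bits) = 1101. This is the CRC / FCS.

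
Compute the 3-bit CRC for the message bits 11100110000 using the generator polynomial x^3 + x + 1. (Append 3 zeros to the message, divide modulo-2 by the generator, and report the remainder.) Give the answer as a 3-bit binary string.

111

Append 3 zeros: 11100110000000. Divide by 1011 (XOR where the leading bit is 1):
  pos 0: 1110 XOR 1011 = 0101
  pos 1: 1010 XOR 1011 = 0001
  pos 4: 1110 XOR 1011 = 0101
  pos 5: 1010 XOR 1011 = 0001
  pos 8: 1000 XOR 1011 = 0011
  pos 10: 1100 XOR 1011 = 0111
Remainder (last 3 bits) = 111. This is the CRC / FCS.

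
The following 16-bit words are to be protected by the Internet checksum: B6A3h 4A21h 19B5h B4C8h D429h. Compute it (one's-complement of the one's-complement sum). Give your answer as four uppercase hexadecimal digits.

5C93

One's-complement addition (fold any carry out of bit 15 back into bit 0):
  0xB6A3 + 0x4A21 = 0x100C4 → wrap carry → 0x00C5
  0x00C5 + 0x19B5 = 0x01A7A
  0x1A7A + 0xB4C8 = 0x0CF42
  0xCF42 + 0xD429 = 0x1A36B → wrap carry → 0xA36C
One's-complement sum = 0xA36C.
Checksum = ~0xA36C & 0xFFFF = 0x5C93.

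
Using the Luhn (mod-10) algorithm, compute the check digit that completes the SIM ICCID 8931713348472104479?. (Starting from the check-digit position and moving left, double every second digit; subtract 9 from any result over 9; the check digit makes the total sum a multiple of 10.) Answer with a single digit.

8

Partial digits right→left: 9 7 4 4 0 1 2 7 4 8 4 3 3 1 7 1 3 9 8
Double every second digit counting from the check-digit position (so the 1st, 3rd, 5th, ... of the partial from the right).
  doubled (with −9 where >9): 9 8 0 4 8 8 6 5 6 7 → sum 61
  kept as-is: 7 4 1 7 8 3 1 1 9 → sum 41
Total = 61 + 41 = 102.
Check digit = (10 − (102 mod 10)) mod 10 = 8.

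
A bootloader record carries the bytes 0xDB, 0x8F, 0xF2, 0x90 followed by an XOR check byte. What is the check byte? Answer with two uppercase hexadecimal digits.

36

XOR the bytes together:
  start with 0xDB
  0xDB ⊕ 0x8F = 0x54
  0x54 ⊕ 0xF2 = 0xA6
  0xA6 ⊕ 0x90 = 0x36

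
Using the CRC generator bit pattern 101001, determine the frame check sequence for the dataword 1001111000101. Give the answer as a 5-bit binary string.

11011

Append 5 zeros: 100111100010100000. Divide by 101001 (XOR where the leading bit is 1):
  pos 0: 100111 XOR 101001 = 001110
  pos 2: 111010 XOR 101001 = 010011
  pos 3: 100110 XOR 101001 = 001111
  pos 5: 111101 XOR 101001 = 010100
  pos 6: 101000 XOR 101001 = 000001
  pos 11: 110000 XOR 101001 = 011001
  pos 12: 110010 XOR 101001 = 011011
Remainder (last 5 bits) = 11011. This is the CRC / FCS.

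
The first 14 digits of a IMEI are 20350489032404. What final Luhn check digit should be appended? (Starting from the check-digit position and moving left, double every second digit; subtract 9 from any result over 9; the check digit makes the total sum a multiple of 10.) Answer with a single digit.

Partial digits right→left: 4 0 4 2 3 0 9 8 4 0 5 3 0 2
Double every second digit counting from the check-digit position (so the 1st, 3rd, 5th, ... of the partial from the right).
  doubled (with −9 where >9): 8 8 6 9 8 1 0 → sum 40
  kept as-is: 0 2 0 8 0 3 2 → sum 15
Total = 40 + 15 = 55.
Check digit = (10 − (55 mod 10)) mod 10 = 5.

5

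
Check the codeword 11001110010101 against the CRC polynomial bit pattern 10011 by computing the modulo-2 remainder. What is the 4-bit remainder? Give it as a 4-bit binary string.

0000

Modulo-2 division of 11001110010101 by 10011:
  pos 0: 11001 XOR 10011 = 01010
  pos 1: 10101 XOR 10011 = 00110
  pos 3: 11010 XOR 10011 = 01001
  pos 4: 10010 XOR 10011 = 00001
  pos 8: 11010 XOR 10011 = 01001
  pos 9: 10011 XOR 10011 = 00000
Remainder = 0000 (zero — the frame passes the CRC check).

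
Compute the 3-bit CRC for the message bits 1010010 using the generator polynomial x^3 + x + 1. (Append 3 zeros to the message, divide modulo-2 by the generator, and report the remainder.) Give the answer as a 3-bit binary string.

011

Append 3 zeros: 1010010000. Divide by 1011 (XOR where the leading bit is 1):
  pos 0: 1010 XOR 1011 = 0001
  pos 3: 1010 XOR 1011 = 0001
  pos 6: 1000 XOR 1011 = 0011
Remainder (last 3 bits) = 011. This is the CRC / FCS.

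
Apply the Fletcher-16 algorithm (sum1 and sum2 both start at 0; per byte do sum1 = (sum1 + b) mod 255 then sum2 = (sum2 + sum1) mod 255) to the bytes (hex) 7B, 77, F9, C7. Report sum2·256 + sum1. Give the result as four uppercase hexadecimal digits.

10B4

Running sums (mod 255):
  after byte 0 (7B): sum1=123, sum2=123
  after byte 1 (77): sum1=242, sum2=110
  after byte 2 (F9): sum1=236, sum2=91
  after byte 3 (C7): sum1=180, sum2=16
Checksum = sum2·256 + sum1 = 16·256 + 180 = 4276 = 0x10B4.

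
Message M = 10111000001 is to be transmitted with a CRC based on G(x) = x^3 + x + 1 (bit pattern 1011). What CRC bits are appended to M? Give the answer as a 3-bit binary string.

111

Append 3 zeros: 10111000001000. Divide by 1011 (XOR where the leading bit is 1):
  pos 0: 1011 XOR 1011 = 0000
  pos 4: 1000 XOR 1011 = 0011
  pos 6: 1100 XOR 1011 = 0111
  pos 7: 1111 XOR 1011 = 0100
  pos 8: 1000 XOR 1011 = 0011
  pos 10: 1100 XOR 1011 = 0111
Remainder (last 3 bits) = 111. This is the CRC / FCS.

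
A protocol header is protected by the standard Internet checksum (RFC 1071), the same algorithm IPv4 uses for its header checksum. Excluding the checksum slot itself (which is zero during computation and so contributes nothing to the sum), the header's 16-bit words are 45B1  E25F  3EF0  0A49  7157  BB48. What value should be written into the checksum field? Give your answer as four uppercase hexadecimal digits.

One's-complement addition (fold any carry out of bit 15 back into bit 0):
  0x45B1 + 0xE25F = 0x12810 → wrap carry → 0x2811
  0x2811 + 0x3EF0 = 0x06701
  0x6701 + 0x0A49 = 0x0714A
  0x714A + 0x7157 = 0x0E2A1
  0xE2A1 + 0xBB48 = 0x19DE9 → wrap carry → 0x9DEA
One's-complement sum = 0x9DEA.
Checksum = ~0x9DEA & 0xFFFF = 0x6215.

6215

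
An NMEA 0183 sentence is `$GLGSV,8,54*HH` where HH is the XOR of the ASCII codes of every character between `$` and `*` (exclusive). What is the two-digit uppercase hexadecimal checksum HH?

XOR the ASCII codes of the payload characters:
  'G' = 0x47 → acc = 0x47
  'L' = 0x4C → acc = 0x0B
  'G' = 0x47 → acc = 0x4C
  'S' = 0x53 → acc = 0x1F
  'V' = 0x56 → acc = 0x49
  ',' = 0x2C → acc = 0x65
  '8' = 0x38 → acc = 0x5D
  ',' = 0x2C → acc = 0x71
  '5' = 0x35 → acc = 0x44
  '4' = 0x34 → acc = 0x70
Checksum = 0x70.

70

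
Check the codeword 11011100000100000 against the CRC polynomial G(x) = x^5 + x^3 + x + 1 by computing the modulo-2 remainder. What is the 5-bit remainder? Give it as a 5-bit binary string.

Modulo-2 division of 11011100000100000 by 101011:
  pos 0: 110111 XOR 101011 = 011100
  pos 1: 111000 XOR 101011 = 010011
  pos 2: 100110 XOR 101011 = 001101
  pos 4: 110100 XOR 101011 = 011111
  pos 5: 111110 XOR 101011 = 010101
  pos 6: 101011 XOR 101011 = 000000
Remainder = 00000 (zero — the frame passes the CRC check).

00000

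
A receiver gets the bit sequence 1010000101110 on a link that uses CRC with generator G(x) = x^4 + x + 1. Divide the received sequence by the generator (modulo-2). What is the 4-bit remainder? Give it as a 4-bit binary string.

0000

Modulo-2 division of 1010000101110 by 10011:
  pos 0: 10100 XOR 10011 = 00111
  pos 2: 11100 XOR 10011 = 01111
  pos 3: 11111 XOR 10011 = 01100
  pos 4: 11000 XOR 10011 = 01011
  pos 5: 10111 XOR 10011 = 00100
  pos 7: 10011 XOR 10011 = 00000
Remainder = 0000 (zero — the frame passes the CRC check).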